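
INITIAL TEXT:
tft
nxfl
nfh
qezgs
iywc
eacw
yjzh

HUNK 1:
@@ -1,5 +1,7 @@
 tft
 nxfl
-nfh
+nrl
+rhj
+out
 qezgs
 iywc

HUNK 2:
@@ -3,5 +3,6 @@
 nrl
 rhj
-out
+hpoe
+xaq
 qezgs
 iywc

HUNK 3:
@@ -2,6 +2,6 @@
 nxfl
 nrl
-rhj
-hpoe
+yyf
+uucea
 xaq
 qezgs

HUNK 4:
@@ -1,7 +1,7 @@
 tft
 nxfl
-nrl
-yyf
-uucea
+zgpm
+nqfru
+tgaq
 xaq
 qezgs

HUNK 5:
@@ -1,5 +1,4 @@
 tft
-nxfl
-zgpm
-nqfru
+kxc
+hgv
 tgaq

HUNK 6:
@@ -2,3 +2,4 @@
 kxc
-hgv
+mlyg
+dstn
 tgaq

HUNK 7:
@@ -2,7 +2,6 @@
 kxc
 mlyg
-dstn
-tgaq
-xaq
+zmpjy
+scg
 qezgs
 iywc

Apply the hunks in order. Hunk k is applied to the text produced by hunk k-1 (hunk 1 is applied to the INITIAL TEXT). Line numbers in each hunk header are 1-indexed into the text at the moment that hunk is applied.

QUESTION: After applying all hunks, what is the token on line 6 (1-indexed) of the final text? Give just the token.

Answer: qezgs

Derivation:
Hunk 1: at line 1 remove [nfh] add [nrl,rhj,out] -> 9 lines: tft nxfl nrl rhj out qezgs iywc eacw yjzh
Hunk 2: at line 3 remove [out] add [hpoe,xaq] -> 10 lines: tft nxfl nrl rhj hpoe xaq qezgs iywc eacw yjzh
Hunk 3: at line 2 remove [rhj,hpoe] add [yyf,uucea] -> 10 lines: tft nxfl nrl yyf uucea xaq qezgs iywc eacw yjzh
Hunk 4: at line 1 remove [nrl,yyf,uucea] add [zgpm,nqfru,tgaq] -> 10 lines: tft nxfl zgpm nqfru tgaq xaq qezgs iywc eacw yjzh
Hunk 5: at line 1 remove [nxfl,zgpm,nqfru] add [kxc,hgv] -> 9 lines: tft kxc hgv tgaq xaq qezgs iywc eacw yjzh
Hunk 6: at line 2 remove [hgv] add [mlyg,dstn] -> 10 lines: tft kxc mlyg dstn tgaq xaq qezgs iywc eacw yjzh
Hunk 7: at line 2 remove [dstn,tgaq,xaq] add [zmpjy,scg] -> 9 lines: tft kxc mlyg zmpjy scg qezgs iywc eacw yjzh
Final line 6: qezgs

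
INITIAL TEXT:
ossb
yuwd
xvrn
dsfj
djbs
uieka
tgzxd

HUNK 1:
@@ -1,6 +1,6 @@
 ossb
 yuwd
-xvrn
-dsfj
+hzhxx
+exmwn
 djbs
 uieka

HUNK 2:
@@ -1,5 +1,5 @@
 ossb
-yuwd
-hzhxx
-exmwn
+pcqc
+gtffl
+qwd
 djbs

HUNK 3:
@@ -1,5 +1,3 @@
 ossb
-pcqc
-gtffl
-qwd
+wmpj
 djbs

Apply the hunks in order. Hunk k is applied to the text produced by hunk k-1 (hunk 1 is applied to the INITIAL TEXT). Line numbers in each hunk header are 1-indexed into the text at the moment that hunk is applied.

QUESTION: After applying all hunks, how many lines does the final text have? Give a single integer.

Answer: 5

Derivation:
Hunk 1: at line 1 remove [xvrn,dsfj] add [hzhxx,exmwn] -> 7 lines: ossb yuwd hzhxx exmwn djbs uieka tgzxd
Hunk 2: at line 1 remove [yuwd,hzhxx,exmwn] add [pcqc,gtffl,qwd] -> 7 lines: ossb pcqc gtffl qwd djbs uieka tgzxd
Hunk 3: at line 1 remove [pcqc,gtffl,qwd] add [wmpj] -> 5 lines: ossb wmpj djbs uieka tgzxd
Final line count: 5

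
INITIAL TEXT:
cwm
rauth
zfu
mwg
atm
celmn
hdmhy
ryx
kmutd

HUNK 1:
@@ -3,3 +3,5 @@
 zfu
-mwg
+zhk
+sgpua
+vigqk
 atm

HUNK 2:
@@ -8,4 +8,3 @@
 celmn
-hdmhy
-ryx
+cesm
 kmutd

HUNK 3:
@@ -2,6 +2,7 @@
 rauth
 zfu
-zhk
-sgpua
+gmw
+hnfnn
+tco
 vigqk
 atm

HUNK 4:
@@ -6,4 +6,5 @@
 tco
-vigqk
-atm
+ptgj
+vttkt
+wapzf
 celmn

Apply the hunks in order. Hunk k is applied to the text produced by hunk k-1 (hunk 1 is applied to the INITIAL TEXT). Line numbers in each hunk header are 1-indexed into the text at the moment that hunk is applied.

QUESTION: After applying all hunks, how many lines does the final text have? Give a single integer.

Answer: 12

Derivation:
Hunk 1: at line 3 remove [mwg] add [zhk,sgpua,vigqk] -> 11 lines: cwm rauth zfu zhk sgpua vigqk atm celmn hdmhy ryx kmutd
Hunk 2: at line 8 remove [hdmhy,ryx] add [cesm] -> 10 lines: cwm rauth zfu zhk sgpua vigqk atm celmn cesm kmutd
Hunk 3: at line 2 remove [zhk,sgpua] add [gmw,hnfnn,tco] -> 11 lines: cwm rauth zfu gmw hnfnn tco vigqk atm celmn cesm kmutd
Hunk 4: at line 6 remove [vigqk,atm] add [ptgj,vttkt,wapzf] -> 12 lines: cwm rauth zfu gmw hnfnn tco ptgj vttkt wapzf celmn cesm kmutd
Final line count: 12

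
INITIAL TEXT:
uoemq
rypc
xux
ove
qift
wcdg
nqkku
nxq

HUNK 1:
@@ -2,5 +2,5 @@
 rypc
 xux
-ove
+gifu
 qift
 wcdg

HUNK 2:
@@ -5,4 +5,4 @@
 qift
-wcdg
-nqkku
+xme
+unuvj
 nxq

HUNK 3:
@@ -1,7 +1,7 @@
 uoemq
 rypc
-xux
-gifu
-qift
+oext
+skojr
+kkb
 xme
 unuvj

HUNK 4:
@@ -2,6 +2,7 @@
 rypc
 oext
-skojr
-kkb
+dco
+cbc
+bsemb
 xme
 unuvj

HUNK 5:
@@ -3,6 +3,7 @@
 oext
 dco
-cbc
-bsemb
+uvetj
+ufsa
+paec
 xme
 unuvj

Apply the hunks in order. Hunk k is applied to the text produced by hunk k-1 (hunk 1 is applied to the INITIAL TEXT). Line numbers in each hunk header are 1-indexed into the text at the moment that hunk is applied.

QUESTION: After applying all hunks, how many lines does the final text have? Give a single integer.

Answer: 10

Derivation:
Hunk 1: at line 2 remove [ove] add [gifu] -> 8 lines: uoemq rypc xux gifu qift wcdg nqkku nxq
Hunk 2: at line 5 remove [wcdg,nqkku] add [xme,unuvj] -> 8 lines: uoemq rypc xux gifu qift xme unuvj nxq
Hunk 3: at line 1 remove [xux,gifu,qift] add [oext,skojr,kkb] -> 8 lines: uoemq rypc oext skojr kkb xme unuvj nxq
Hunk 4: at line 2 remove [skojr,kkb] add [dco,cbc,bsemb] -> 9 lines: uoemq rypc oext dco cbc bsemb xme unuvj nxq
Hunk 5: at line 3 remove [cbc,bsemb] add [uvetj,ufsa,paec] -> 10 lines: uoemq rypc oext dco uvetj ufsa paec xme unuvj nxq
Final line count: 10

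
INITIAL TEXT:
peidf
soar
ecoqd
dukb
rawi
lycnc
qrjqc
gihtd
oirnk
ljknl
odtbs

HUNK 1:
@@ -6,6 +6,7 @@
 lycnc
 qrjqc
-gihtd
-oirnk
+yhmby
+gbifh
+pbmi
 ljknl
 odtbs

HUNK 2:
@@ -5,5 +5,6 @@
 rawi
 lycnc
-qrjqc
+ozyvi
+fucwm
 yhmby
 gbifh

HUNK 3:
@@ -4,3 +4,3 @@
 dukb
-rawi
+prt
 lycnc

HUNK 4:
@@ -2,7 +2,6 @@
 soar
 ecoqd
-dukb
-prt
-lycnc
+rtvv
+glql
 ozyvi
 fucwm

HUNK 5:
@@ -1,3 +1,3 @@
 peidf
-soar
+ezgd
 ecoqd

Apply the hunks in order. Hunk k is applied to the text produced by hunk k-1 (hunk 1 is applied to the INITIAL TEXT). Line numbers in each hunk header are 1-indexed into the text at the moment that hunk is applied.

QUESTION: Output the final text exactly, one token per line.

Answer: peidf
ezgd
ecoqd
rtvv
glql
ozyvi
fucwm
yhmby
gbifh
pbmi
ljknl
odtbs

Derivation:
Hunk 1: at line 6 remove [gihtd,oirnk] add [yhmby,gbifh,pbmi] -> 12 lines: peidf soar ecoqd dukb rawi lycnc qrjqc yhmby gbifh pbmi ljknl odtbs
Hunk 2: at line 5 remove [qrjqc] add [ozyvi,fucwm] -> 13 lines: peidf soar ecoqd dukb rawi lycnc ozyvi fucwm yhmby gbifh pbmi ljknl odtbs
Hunk 3: at line 4 remove [rawi] add [prt] -> 13 lines: peidf soar ecoqd dukb prt lycnc ozyvi fucwm yhmby gbifh pbmi ljknl odtbs
Hunk 4: at line 2 remove [dukb,prt,lycnc] add [rtvv,glql] -> 12 lines: peidf soar ecoqd rtvv glql ozyvi fucwm yhmby gbifh pbmi ljknl odtbs
Hunk 5: at line 1 remove [soar] add [ezgd] -> 12 lines: peidf ezgd ecoqd rtvv glql ozyvi fucwm yhmby gbifh pbmi ljknl odtbs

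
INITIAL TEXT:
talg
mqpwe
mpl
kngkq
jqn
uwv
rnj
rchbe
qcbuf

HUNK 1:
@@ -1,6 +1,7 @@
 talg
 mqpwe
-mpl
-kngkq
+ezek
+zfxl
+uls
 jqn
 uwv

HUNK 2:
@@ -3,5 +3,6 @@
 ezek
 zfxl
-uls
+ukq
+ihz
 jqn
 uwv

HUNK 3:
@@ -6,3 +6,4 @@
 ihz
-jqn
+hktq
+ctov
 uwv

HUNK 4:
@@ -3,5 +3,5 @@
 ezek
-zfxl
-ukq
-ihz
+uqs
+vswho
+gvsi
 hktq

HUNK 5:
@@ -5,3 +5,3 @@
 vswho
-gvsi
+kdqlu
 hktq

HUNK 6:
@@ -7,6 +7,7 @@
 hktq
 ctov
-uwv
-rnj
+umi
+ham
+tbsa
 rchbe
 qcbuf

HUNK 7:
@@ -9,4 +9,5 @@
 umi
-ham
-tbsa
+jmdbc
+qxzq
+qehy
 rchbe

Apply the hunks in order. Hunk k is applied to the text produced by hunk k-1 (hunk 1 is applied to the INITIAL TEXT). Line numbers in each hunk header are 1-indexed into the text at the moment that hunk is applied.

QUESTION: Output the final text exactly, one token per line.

Answer: talg
mqpwe
ezek
uqs
vswho
kdqlu
hktq
ctov
umi
jmdbc
qxzq
qehy
rchbe
qcbuf

Derivation:
Hunk 1: at line 1 remove [mpl,kngkq] add [ezek,zfxl,uls] -> 10 lines: talg mqpwe ezek zfxl uls jqn uwv rnj rchbe qcbuf
Hunk 2: at line 3 remove [uls] add [ukq,ihz] -> 11 lines: talg mqpwe ezek zfxl ukq ihz jqn uwv rnj rchbe qcbuf
Hunk 3: at line 6 remove [jqn] add [hktq,ctov] -> 12 lines: talg mqpwe ezek zfxl ukq ihz hktq ctov uwv rnj rchbe qcbuf
Hunk 4: at line 3 remove [zfxl,ukq,ihz] add [uqs,vswho,gvsi] -> 12 lines: talg mqpwe ezek uqs vswho gvsi hktq ctov uwv rnj rchbe qcbuf
Hunk 5: at line 5 remove [gvsi] add [kdqlu] -> 12 lines: talg mqpwe ezek uqs vswho kdqlu hktq ctov uwv rnj rchbe qcbuf
Hunk 6: at line 7 remove [uwv,rnj] add [umi,ham,tbsa] -> 13 lines: talg mqpwe ezek uqs vswho kdqlu hktq ctov umi ham tbsa rchbe qcbuf
Hunk 7: at line 9 remove [ham,tbsa] add [jmdbc,qxzq,qehy] -> 14 lines: talg mqpwe ezek uqs vswho kdqlu hktq ctov umi jmdbc qxzq qehy rchbe qcbuf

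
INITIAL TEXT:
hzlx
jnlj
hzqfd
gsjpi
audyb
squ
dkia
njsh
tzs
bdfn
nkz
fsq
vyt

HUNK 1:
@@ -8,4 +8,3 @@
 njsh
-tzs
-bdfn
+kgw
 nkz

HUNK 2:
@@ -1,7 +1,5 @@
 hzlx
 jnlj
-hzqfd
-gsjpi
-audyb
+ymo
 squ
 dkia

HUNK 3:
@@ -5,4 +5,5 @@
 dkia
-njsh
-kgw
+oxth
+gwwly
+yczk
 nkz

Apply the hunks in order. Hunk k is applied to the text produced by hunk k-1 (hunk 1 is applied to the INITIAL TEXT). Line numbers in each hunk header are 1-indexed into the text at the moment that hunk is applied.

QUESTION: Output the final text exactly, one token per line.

Hunk 1: at line 8 remove [tzs,bdfn] add [kgw] -> 12 lines: hzlx jnlj hzqfd gsjpi audyb squ dkia njsh kgw nkz fsq vyt
Hunk 2: at line 1 remove [hzqfd,gsjpi,audyb] add [ymo] -> 10 lines: hzlx jnlj ymo squ dkia njsh kgw nkz fsq vyt
Hunk 3: at line 5 remove [njsh,kgw] add [oxth,gwwly,yczk] -> 11 lines: hzlx jnlj ymo squ dkia oxth gwwly yczk nkz fsq vyt

Answer: hzlx
jnlj
ymo
squ
dkia
oxth
gwwly
yczk
nkz
fsq
vyt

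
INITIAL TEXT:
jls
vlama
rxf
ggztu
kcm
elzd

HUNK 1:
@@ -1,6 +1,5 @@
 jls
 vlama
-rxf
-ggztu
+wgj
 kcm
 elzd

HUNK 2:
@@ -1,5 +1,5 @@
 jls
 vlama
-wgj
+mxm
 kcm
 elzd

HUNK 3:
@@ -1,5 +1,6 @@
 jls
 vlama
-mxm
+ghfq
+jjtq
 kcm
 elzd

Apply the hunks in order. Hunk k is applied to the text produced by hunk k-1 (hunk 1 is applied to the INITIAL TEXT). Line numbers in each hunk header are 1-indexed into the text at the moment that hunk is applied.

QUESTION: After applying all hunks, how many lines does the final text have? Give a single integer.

Hunk 1: at line 1 remove [rxf,ggztu] add [wgj] -> 5 lines: jls vlama wgj kcm elzd
Hunk 2: at line 1 remove [wgj] add [mxm] -> 5 lines: jls vlama mxm kcm elzd
Hunk 3: at line 1 remove [mxm] add [ghfq,jjtq] -> 6 lines: jls vlama ghfq jjtq kcm elzd
Final line count: 6

Answer: 6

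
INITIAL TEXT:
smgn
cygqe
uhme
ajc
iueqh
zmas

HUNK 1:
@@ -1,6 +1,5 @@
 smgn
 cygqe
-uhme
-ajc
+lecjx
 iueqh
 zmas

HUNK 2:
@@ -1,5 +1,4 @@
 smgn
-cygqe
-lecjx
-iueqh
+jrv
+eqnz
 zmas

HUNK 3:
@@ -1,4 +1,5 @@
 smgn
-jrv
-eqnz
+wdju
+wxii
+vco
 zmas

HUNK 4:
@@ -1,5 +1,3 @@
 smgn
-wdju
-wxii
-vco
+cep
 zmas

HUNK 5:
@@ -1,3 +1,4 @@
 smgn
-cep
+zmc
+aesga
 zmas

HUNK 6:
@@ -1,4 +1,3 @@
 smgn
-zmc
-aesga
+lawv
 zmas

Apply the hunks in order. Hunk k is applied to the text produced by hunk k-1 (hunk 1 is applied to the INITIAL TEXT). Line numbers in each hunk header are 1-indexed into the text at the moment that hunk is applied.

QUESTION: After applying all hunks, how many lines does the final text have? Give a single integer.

Answer: 3

Derivation:
Hunk 1: at line 1 remove [uhme,ajc] add [lecjx] -> 5 lines: smgn cygqe lecjx iueqh zmas
Hunk 2: at line 1 remove [cygqe,lecjx,iueqh] add [jrv,eqnz] -> 4 lines: smgn jrv eqnz zmas
Hunk 3: at line 1 remove [jrv,eqnz] add [wdju,wxii,vco] -> 5 lines: smgn wdju wxii vco zmas
Hunk 4: at line 1 remove [wdju,wxii,vco] add [cep] -> 3 lines: smgn cep zmas
Hunk 5: at line 1 remove [cep] add [zmc,aesga] -> 4 lines: smgn zmc aesga zmas
Hunk 6: at line 1 remove [zmc,aesga] add [lawv] -> 3 lines: smgn lawv zmas
Final line count: 3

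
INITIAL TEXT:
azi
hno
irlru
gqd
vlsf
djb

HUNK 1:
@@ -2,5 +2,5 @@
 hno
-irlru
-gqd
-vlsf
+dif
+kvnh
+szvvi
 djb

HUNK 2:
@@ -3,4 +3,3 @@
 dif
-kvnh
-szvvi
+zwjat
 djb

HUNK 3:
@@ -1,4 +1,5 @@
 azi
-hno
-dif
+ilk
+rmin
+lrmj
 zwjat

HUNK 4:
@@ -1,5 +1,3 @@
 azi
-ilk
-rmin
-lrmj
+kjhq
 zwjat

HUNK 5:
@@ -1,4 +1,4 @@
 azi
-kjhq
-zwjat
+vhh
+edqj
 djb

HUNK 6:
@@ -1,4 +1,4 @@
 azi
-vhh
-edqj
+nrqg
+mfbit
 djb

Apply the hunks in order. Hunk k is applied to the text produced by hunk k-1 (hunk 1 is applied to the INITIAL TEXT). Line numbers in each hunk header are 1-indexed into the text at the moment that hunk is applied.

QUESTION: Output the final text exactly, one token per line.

Answer: azi
nrqg
mfbit
djb

Derivation:
Hunk 1: at line 2 remove [irlru,gqd,vlsf] add [dif,kvnh,szvvi] -> 6 lines: azi hno dif kvnh szvvi djb
Hunk 2: at line 3 remove [kvnh,szvvi] add [zwjat] -> 5 lines: azi hno dif zwjat djb
Hunk 3: at line 1 remove [hno,dif] add [ilk,rmin,lrmj] -> 6 lines: azi ilk rmin lrmj zwjat djb
Hunk 4: at line 1 remove [ilk,rmin,lrmj] add [kjhq] -> 4 lines: azi kjhq zwjat djb
Hunk 5: at line 1 remove [kjhq,zwjat] add [vhh,edqj] -> 4 lines: azi vhh edqj djb
Hunk 6: at line 1 remove [vhh,edqj] add [nrqg,mfbit] -> 4 lines: azi nrqg mfbit djb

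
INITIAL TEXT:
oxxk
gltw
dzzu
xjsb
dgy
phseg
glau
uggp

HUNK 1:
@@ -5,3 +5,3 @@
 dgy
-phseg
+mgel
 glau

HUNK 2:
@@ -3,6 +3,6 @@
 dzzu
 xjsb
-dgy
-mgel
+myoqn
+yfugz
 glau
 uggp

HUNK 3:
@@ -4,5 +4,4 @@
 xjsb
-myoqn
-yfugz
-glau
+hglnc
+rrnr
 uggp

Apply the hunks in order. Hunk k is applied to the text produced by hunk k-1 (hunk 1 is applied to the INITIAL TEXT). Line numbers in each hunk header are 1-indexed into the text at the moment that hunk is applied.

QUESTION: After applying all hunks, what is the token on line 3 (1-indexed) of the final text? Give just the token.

Hunk 1: at line 5 remove [phseg] add [mgel] -> 8 lines: oxxk gltw dzzu xjsb dgy mgel glau uggp
Hunk 2: at line 3 remove [dgy,mgel] add [myoqn,yfugz] -> 8 lines: oxxk gltw dzzu xjsb myoqn yfugz glau uggp
Hunk 3: at line 4 remove [myoqn,yfugz,glau] add [hglnc,rrnr] -> 7 lines: oxxk gltw dzzu xjsb hglnc rrnr uggp
Final line 3: dzzu

Answer: dzzu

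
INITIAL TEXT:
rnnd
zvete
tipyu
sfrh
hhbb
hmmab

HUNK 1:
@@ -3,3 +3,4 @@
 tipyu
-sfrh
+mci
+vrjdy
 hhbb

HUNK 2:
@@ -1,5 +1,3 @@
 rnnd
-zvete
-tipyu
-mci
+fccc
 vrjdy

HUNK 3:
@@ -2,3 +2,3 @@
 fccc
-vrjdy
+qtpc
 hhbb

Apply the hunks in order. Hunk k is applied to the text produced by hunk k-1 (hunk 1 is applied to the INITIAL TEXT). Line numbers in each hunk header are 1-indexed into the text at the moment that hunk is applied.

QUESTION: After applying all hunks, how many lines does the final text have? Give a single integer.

Answer: 5

Derivation:
Hunk 1: at line 3 remove [sfrh] add [mci,vrjdy] -> 7 lines: rnnd zvete tipyu mci vrjdy hhbb hmmab
Hunk 2: at line 1 remove [zvete,tipyu,mci] add [fccc] -> 5 lines: rnnd fccc vrjdy hhbb hmmab
Hunk 3: at line 2 remove [vrjdy] add [qtpc] -> 5 lines: rnnd fccc qtpc hhbb hmmab
Final line count: 5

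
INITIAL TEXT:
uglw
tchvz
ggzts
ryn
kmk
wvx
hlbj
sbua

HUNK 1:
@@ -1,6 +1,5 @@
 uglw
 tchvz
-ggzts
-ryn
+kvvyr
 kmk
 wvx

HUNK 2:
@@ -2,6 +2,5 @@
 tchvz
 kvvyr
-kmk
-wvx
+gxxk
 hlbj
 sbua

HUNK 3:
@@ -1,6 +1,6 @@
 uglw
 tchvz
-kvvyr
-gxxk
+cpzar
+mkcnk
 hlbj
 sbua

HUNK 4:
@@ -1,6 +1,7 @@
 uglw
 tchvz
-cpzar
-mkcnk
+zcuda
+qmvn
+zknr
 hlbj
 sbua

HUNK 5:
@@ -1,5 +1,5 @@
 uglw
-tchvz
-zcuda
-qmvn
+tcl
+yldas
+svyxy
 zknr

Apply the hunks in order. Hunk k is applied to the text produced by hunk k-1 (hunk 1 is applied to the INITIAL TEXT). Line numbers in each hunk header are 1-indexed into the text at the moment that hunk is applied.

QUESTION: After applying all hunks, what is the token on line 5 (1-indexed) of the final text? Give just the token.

Hunk 1: at line 1 remove [ggzts,ryn] add [kvvyr] -> 7 lines: uglw tchvz kvvyr kmk wvx hlbj sbua
Hunk 2: at line 2 remove [kmk,wvx] add [gxxk] -> 6 lines: uglw tchvz kvvyr gxxk hlbj sbua
Hunk 3: at line 1 remove [kvvyr,gxxk] add [cpzar,mkcnk] -> 6 lines: uglw tchvz cpzar mkcnk hlbj sbua
Hunk 4: at line 1 remove [cpzar,mkcnk] add [zcuda,qmvn,zknr] -> 7 lines: uglw tchvz zcuda qmvn zknr hlbj sbua
Hunk 5: at line 1 remove [tchvz,zcuda,qmvn] add [tcl,yldas,svyxy] -> 7 lines: uglw tcl yldas svyxy zknr hlbj sbua
Final line 5: zknr

Answer: zknr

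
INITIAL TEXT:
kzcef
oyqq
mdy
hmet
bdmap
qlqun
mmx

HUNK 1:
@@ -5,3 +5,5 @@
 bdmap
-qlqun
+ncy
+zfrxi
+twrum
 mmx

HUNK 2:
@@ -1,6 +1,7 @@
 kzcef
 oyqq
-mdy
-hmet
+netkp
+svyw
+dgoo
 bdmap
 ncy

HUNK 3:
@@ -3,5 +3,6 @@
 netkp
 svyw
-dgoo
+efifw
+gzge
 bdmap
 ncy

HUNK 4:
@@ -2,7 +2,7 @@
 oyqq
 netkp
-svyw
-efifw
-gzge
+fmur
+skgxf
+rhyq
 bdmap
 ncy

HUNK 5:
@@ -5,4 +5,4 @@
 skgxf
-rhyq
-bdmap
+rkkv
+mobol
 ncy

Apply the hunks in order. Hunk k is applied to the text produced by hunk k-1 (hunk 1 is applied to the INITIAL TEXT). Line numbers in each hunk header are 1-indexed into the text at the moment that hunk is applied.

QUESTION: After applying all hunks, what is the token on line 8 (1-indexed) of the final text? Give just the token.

Answer: ncy

Derivation:
Hunk 1: at line 5 remove [qlqun] add [ncy,zfrxi,twrum] -> 9 lines: kzcef oyqq mdy hmet bdmap ncy zfrxi twrum mmx
Hunk 2: at line 1 remove [mdy,hmet] add [netkp,svyw,dgoo] -> 10 lines: kzcef oyqq netkp svyw dgoo bdmap ncy zfrxi twrum mmx
Hunk 3: at line 3 remove [dgoo] add [efifw,gzge] -> 11 lines: kzcef oyqq netkp svyw efifw gzge bdmap ncy zfrxi twrum mmx
Hunk 4: at line 2 remove [svyw,efifw,gzge] add [fmur,skgxf,rhyq] -> 11 lines: kzcef oyqq netkp fmur skgxf rhyq bdmap ncy zfrxi twrum mmx
Hunk 5: at line 5 remove [rhyq,bdmap] add [rkkv,mobol] -> 11 lines: kzcef oyqq netkp fmur skgxf rkkv mobol ncy zfrxi twrum mmx
Final line 8: ncy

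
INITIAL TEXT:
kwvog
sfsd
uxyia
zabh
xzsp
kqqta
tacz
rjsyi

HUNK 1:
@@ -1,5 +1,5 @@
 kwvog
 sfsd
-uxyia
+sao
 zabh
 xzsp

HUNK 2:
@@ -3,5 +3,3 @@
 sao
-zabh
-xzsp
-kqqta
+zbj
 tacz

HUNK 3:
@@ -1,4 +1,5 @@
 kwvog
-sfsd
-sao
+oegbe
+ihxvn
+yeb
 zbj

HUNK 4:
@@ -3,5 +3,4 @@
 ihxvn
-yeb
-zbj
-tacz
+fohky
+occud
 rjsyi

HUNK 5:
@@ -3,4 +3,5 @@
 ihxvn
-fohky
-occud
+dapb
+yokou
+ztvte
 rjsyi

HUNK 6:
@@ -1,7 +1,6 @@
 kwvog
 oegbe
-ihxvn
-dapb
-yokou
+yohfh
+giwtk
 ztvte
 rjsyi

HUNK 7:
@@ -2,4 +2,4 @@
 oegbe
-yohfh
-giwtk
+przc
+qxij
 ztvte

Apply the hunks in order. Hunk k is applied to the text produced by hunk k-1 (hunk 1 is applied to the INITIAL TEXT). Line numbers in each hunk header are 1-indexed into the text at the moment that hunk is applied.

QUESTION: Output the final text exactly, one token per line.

Hunk 1: at line 1 remove [uxyia] add [sao] -> 8 lines: kwvog sfsd sao zabh xzsp kqqta tacz rjsyi
Hunk 2: at line 3 remove [zabh,xzsp,kqqta] add [zbj] -> 6 lines: kwvog sfsd sao zbj tacz rjsyi
Hunk 3: at line 1 remove [sfsd,sao] add [oegbe,ihxvn,yeb] -> 7 lines: kwvog oegbe ihxvn yeb zbj tacz rjsyi
Hunk 4: at line 3 remove [yeb,zbj,tacz] add [fohky,occud] -> 6 lines: kwvog oegbe ihxvn fohky occud rjsyi
Hunk 5: at line 3 remove [fohky,occud] add [dapb,yokou,ztvte] -> 7 lines: kwvog oegbe ihxvn dapb yokou ztvte rjsyi
Hunk 6: at line 1 remove [ihxvn,dapb,yokou] add [yohfh,giwtk] -> 6 lines: kwvog oegbe yohfh giwtk ztvte rjsyi
Hunk 7: at line 2 remove [yohfh,giwtk] add [przc,qxij] -> 6 lines: kwvog oegbe przc qxij ztvte rjsyi

Answer: kwvog
oegbe
przc
qxij
ztvte
rjsyi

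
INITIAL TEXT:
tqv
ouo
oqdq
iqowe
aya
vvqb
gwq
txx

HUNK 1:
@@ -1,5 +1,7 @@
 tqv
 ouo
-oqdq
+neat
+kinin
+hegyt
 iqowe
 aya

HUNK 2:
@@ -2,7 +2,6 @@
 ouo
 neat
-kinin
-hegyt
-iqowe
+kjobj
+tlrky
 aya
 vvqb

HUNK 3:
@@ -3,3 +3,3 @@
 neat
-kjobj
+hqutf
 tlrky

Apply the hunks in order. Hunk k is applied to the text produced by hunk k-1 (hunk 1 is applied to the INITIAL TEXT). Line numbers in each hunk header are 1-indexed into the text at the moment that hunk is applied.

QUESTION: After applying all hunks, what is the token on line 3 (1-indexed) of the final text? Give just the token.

Hunk 1: at line 1 remove [oqdq] add [neat,kinin,hegyt] -> 10 lines: tqv ouo neat kinin hegyt iqowe aya vvqb gwq txx
Hunk 2: at line 2 remove [kinin,hegyt,iqowe] add [kjobj,tlrky] -> 9 lines: tqv ouo neat kjobj tlrky aya vvqb gwq txx
Hunk 3: at line 3 remove [kjobj] add [hqutf] -> 9 lines: tqv ouo neat hqutf tlrky aya vvqb gwq txx
Final line 3: neat

Answer: neat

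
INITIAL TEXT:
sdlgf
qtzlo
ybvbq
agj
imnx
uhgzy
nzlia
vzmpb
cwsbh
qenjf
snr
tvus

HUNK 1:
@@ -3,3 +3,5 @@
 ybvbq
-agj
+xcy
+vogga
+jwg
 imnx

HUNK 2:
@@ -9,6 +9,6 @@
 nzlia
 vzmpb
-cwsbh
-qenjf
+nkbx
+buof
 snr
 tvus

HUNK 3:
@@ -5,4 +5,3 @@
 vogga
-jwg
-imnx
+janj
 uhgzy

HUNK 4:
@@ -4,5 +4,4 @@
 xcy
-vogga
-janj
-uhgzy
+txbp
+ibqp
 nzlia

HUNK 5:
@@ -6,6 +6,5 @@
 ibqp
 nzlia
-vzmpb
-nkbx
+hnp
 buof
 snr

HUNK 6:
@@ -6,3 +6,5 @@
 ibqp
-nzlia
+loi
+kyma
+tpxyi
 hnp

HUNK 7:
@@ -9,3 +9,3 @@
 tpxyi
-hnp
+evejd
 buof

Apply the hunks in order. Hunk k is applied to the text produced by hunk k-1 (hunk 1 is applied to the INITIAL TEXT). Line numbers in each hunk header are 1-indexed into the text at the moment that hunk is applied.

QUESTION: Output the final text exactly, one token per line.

Hunk 1: at line 3 remove [agj] add [xcy,vogga,jwg] -> 14 lines: sdlgf qtzlo ybvbq xcy vogga jwg imnx uhgzy nzlia vzmpb cwsbh qenjf snr tvus
Hunk 2: at line 9 remove [cwsbh,qenjf] add [nkbx,buof] -> 14 lines: sdlgf qtzlo ybvbq xcy vogga jwg imnx uhgzy nzlia vzmpb nkbx buof snr tvus
Hunk 3: at line 5 remove [jwg,imnx] add [janj] -> 13 lines: sdlgf qtzlo ybvbq xcy vogga janj uhgzy nzlia vzmpb nkbx buof snr tvus
Hunk 4: at line 4 remove [vogga,janj,uhgzy] add [txbp,ibqp] -> 12 lines: sdlgf qtzlo ybvbq xcy txbp ibqp nzlia vzmpb nkbx buof snr tvus
Hunk 5: at line 6 remove [vzmpb,nkbx] add [hnp] -> 11 lines: sdlgf qtzlo ybvbq xcy txbp ibqp nzlia hnp buof snr tvus
Hunk 6: at line 6 remove [nzlia] add [loi,kyma,tpxyi] -> 13 lines: sdlgf qtzlo ybvbq xcy txbp ibqp loi kyma tpxyi hnp buof snr tvus
Hunk 7: at line 9 remove [hnp] add [evejd] -> 13 lines: sdlgf qtzlo ybvbq xcy txbp ibqp loi kyma tpxyi evejd buof snr tvus

Answer: sdlgf
qtzlo
ybvbq
xcy
txbp
ibqp
loi
kyma
tpxyi
evejd
buof
snr
tvus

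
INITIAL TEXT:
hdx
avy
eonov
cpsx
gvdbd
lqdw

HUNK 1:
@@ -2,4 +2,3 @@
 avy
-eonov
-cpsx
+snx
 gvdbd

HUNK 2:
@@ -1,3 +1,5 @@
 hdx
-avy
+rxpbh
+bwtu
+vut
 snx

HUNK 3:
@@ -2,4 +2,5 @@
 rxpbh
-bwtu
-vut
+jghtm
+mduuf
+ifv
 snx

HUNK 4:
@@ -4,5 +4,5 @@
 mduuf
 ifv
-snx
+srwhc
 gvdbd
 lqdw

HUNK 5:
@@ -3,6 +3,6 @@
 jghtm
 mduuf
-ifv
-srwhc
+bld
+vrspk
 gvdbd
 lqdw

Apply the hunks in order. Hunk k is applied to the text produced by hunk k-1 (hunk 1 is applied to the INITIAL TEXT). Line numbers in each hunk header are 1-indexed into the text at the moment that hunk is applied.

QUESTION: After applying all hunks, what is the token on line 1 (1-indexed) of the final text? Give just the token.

Answer: hdx

Derivation:
Hunk 1: at line 2 remove [eonov,cpsx] add [snx] -> 5 lines: hdx avy snx gvdbd lqdw
Hunk 2: at line 1 remove [avy] add [rxpbh,bwtu,vut] -> 7 lines: hdx rxpbh bwtu vut snx gvdbd lqdw
Hunk 3: at line 2 remove [bwtu,vut] add [jghtm,mduuf,ifv] -> 8 lines: hdx rxpbh jghtm mduuf ifv snx gvdbd lqdw
Hunk 4: at line 4 remove [snx] add [srwhc] -> 8 lines: hdx rxpbh jghtm mduuf ifv srwhc gvdbd lqdw
Hunk 5: at line 3 remove [ifv,srwhc] add [bld,vrspk] -> 8 lines: hdx rxpbh jghtm mduuf bld vrspk gvdbd lqdw
Final line 1: hdx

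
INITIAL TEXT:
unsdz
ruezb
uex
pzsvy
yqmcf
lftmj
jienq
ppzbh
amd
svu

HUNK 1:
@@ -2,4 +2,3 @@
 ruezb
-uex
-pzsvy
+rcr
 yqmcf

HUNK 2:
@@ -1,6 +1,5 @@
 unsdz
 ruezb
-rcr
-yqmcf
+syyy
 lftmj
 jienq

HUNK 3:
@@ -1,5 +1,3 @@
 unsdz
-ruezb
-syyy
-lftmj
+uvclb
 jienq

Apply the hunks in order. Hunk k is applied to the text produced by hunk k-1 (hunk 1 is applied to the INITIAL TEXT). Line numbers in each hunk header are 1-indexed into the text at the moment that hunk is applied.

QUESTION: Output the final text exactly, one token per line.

Hunk 1: at line 2 remove [uex,pzsvy] add [rcr] -> 9 lines: unsdz ruezb rcr yqmcf lftmj jienq ppzbh amd svu
Hunk 2: at line 1 remove [rcr,yqmcf] add [syyy] -> 8 lines: unsdz ruezb syyy lftmj jienq ppzbh amd svu
Hunk 3: at line 1 remove [ruezb,syyy,lftmj] add [uvclb] -> 6 lines: unsdz uvclb jienq ppzbh amd svu

Answer: unsdz
uvclb
jienq
ppzbh
amd
svu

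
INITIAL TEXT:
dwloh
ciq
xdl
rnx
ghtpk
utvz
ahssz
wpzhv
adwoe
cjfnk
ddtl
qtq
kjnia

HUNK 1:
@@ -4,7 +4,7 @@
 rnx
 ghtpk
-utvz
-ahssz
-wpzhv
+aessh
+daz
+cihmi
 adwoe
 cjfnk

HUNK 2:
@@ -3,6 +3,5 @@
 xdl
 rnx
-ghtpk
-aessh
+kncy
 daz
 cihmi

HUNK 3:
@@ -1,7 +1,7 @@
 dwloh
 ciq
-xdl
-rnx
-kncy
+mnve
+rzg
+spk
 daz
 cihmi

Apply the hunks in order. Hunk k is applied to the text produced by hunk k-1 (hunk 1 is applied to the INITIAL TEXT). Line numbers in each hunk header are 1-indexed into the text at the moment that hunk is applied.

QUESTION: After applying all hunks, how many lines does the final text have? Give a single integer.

Hunk 1: at line 4 remove [utvz,ahssz,wpzhv] add [aessh,daz,cihmi] -> 13 lines: dwloh ciq xdl rnx ghtpk aessh daz cihmi adwoe cjfnk ddtl qtq kjnia
Hunk 2: at line 3 remove [ghtpk,aessh] add [kncy] -> 12 lines: dwloh ciq xdl rnx kncy daz cihmi adwoe cjfnk ddtl qtq kjnia
Hunk 3: at line 1 remove [xdl,rnx,kncy] add [mnve,rzg,spk] -> 12 lines: dwloh ciq mnve rzg spk daz cihmi adwoe cjfnk ddtl qtq kjnia
Final line count: 12

Answer: 12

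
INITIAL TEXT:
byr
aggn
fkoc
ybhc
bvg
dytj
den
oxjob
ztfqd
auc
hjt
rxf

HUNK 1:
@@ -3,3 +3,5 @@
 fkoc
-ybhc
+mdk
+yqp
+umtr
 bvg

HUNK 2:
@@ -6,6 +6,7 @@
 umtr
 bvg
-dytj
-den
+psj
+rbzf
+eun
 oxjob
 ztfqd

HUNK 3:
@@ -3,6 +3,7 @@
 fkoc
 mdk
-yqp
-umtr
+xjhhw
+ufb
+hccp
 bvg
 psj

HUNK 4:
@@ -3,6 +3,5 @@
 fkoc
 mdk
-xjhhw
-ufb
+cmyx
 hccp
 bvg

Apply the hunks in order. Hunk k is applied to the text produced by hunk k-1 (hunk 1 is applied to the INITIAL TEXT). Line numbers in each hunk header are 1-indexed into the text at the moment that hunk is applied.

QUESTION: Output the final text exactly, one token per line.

Answer: byr
aggn
fkoc
mdk
cmyx
hccp
bvg
psj
rbzf
eun
oxjob
ztfqd
auc
hjt
rxf

Derivation:
Hunk 1: at line 3 remove [ybhc] add [mdk,yqp,umtr] -> 14 lines: byr aggn fkoc mdk yqp umtr bvg dytj den oxjob ztfqd auc hjt rxf
Hunk 2: at line 6 remove [dytj,den] add [psj,rbzf,eun] -> 15 lines: byr aggn fkoc mdk yqp umtr bvg psj rbzf eun oxjob ztfqd auc hjt rxf
Hunk 3: at line 3 remove [yqp,umtr] add [xjhhw,ufb,hccp] -> 16 lines: byr aggn fkoc mdk xjhhw ufb hccp bvg psj rbzf eun oxjob ztfqd auc hjt rxf
Hunk 4: at line 3 remove [xjhhw,ufb] add [cmyx] -> 15 lines: byr aggn fkoc mdk cmyx hccp bvg psj rbzf eun oxjob ztfqd auc hjt rxf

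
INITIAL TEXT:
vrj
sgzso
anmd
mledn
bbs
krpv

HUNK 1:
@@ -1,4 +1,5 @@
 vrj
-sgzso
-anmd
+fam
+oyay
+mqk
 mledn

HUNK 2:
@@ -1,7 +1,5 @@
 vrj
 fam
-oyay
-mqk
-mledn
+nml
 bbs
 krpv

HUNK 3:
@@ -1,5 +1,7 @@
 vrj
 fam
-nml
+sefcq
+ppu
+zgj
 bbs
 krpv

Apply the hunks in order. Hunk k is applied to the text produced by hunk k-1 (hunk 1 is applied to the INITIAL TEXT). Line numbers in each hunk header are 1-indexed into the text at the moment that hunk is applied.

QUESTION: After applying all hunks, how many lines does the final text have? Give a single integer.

Hunk 1: at line 1 remove [sgzso,anmd] add [fam,oyay,mqk] -> 7 lines: vrj fam oyay mqk mledn bbs krpv
Hunk 2: at line 1 remove [oyay,mqk,mledn] add [nml] -> 5 lines: vrj fam nml bbs krpv
Hunk 3: at line 1 remove [nml] add [sefcq,ppu,zgj] -> 7 lines: vrj fam sefcq ppu zgj bbs krpv
Final line count: 7

Answer: 7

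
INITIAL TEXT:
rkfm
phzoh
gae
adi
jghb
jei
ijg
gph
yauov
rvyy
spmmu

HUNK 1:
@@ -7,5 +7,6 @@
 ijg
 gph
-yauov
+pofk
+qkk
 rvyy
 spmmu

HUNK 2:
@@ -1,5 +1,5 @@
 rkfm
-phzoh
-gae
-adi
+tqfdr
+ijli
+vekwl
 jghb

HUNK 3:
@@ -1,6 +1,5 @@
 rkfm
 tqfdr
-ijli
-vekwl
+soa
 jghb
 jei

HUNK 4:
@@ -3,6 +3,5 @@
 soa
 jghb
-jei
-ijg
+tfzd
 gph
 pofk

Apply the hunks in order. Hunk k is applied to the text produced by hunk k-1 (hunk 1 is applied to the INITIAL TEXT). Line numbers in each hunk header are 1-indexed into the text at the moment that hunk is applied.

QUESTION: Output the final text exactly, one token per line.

Answer: rkfm
tqfdr
soa
jghb
tfzd
gph
pofk
qkk
rvyy
spmmu

Derivation:
Hunk 1: at line 7 remove [yauov] add [pofk,qkk] -> 12 lines: rkfm phzoh gae adi jghb jei ijg gph pofk qkk rvyy spmmu
Hunk 2: at line 1 remove [phzoh,gae,adi] add [tqfdr,ijli,vekwl] -> 12 lines: rkfm tqfdr ijli vekwl jghb jei ijg gph pofk qkk rvyy spmmu
Hunk 3: at line 1 remove [ijli,vekwl] add [soa] -> 11 lines: rkfm tqfdr soa jghb jei ijg gph pofk qkk rvyy spmmu
Hunk 4: at line 3 remove [jei,ijg] add [tfzd] -> 10 lines: rkfm tqfdr soa jghb tfzd gph pofk qkk rvyy spmmu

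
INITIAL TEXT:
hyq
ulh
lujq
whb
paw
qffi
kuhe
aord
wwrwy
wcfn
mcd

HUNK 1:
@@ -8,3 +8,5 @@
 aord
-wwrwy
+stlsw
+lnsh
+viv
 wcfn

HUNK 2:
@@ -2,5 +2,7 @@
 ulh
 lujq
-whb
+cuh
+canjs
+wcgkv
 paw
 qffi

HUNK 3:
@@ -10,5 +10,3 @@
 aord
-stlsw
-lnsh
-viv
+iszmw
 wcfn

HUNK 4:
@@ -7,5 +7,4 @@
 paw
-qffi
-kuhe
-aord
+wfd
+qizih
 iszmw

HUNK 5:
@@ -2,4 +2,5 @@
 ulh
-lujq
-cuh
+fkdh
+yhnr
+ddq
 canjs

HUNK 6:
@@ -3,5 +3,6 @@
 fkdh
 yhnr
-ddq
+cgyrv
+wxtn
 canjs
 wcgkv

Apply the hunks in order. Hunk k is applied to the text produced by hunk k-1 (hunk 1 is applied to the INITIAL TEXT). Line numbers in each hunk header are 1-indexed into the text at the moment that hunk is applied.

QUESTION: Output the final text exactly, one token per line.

Answer: hyq
ulh
fkdh
yhnr
cgyrv
wxtn
canjs
wcgkv
paw
wfd
qizih
iszmw
wcfn
mcd

Derivation:
Hunk 1: at line 8 remove [wwrwy] add [stlsw,lnsh,viv] -> 13 lines: hyq ulh lujq whb paw qffi kuhe aord stlsw lnsh viv wcfn mcd
Hunk 2: at line 2 remove [whb] add [cuh,canjs,wcgkv] -> 15 lines: hyq ulh lujq cuh canjs wcgkv paw qffi kuhe aord stlsw lnsh viv wcfn mcd
Hunk 3: at line 10 remove [stlsw,lnsh,viv] add [iszmw] -> 13 lines: hyq ulh lujq cuh canjs wcgkv paw qffi kuhe aord iszmw wcfn mcd
Hunk 4: at line 7 remove [qffi,kuhe,aord] add [wfd,qizih] -> 12 lines: hyq ulh lujq cuh canjs wcgkv paw wfd qizih iszmw wcfn mcd
Hunk 5: at line 2 remove [lujq,cuh] add [fkdh,yhnr,ddq] -> 13 lines: hyq ulh fkdh yhnr ddq canjs wcgkv paw wfd qizih iszmw wcfn mcd
Hunk 6: at line 3 remove [ddq] add [cgyrv,wxtn] -> 14 lines: hyq ulh fkdh yhnr cgyrv wxtn canjs wcgkv paw wfd qizih iszmw wcfn mcd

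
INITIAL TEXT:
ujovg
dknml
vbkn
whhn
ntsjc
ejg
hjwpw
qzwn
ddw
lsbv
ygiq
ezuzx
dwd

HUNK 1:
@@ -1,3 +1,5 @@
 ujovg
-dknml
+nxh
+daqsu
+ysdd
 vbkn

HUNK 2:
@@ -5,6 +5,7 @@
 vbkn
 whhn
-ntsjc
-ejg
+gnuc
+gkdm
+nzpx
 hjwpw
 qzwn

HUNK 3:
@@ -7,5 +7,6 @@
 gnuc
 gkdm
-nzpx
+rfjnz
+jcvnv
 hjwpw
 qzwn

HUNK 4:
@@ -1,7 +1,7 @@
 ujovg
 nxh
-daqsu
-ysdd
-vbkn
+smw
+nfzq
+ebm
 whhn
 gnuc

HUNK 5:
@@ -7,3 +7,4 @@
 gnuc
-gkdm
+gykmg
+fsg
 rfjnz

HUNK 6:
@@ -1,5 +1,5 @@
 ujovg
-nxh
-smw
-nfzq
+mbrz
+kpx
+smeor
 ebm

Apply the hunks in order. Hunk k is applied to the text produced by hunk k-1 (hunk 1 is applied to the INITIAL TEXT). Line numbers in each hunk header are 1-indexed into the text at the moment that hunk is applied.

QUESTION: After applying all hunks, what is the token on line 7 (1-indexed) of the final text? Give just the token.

Answer: gnuc

Derivation:
Hunk 1: at line 1 remove [dknml] add [nxh,daqsu,ysdd] -> 15 lines: ujovg nxh daqsu ysdd vbkn whhn ntsjc ejg hjwpw qzwn ddw lsbv ygiq ezuzx dwd
Hunk 2: at line 5 remove [ntsjc,ejg] add [gnuc,gkdm,nzpx] -> 16 lines: ujovg nxh daqsu ysdd vbkn whhn gnuc gkdm nzpx hjwpw qzwn ddw lsbv ygiq ezuzx dwd
Hunk 3: at line 7 remove [nzpx] add [rfjnz,jcvnv] -> 17 lines: ujovg nxh daqsu ysdd vbkn whhn gnuc gkdm rfjnz jcvnv hjwpw qzwn ddw lsbv ygiq ezuzx dwd
Hunk 4: at line 1 remove [daqsu,ysdd,vbkn] add [smw,nfzq,ebm] -> 17 lines: ujovg nxh smw nfzq ebm whhn gnuc gkdm rfjnz jcvnv hjwpw qzwn ddw lsbv ygiq ezuzx dwd
Hunk 5: at line 7 remove [gkdm] add [gykmg,fsg] -> 18 lines: ujovg nxh smw nfzq ebm whhn gnuc gykmg fsg rfjnz jcvnv hjwpw qzwn ddw lsbv ygiq ezuzx dwd
Hunk 6: at line 1 remove [nxh,smw,nfzq] add [mbrz,kpx,smeor] -> 18 lines: ujovg mbrz kpx smeor ebm whhn gnuc gykmg fsg rfjnz jcvnv hjwpw qzwn ddw lsbv ygiq ezuzx dwd
Final line 7: gnuc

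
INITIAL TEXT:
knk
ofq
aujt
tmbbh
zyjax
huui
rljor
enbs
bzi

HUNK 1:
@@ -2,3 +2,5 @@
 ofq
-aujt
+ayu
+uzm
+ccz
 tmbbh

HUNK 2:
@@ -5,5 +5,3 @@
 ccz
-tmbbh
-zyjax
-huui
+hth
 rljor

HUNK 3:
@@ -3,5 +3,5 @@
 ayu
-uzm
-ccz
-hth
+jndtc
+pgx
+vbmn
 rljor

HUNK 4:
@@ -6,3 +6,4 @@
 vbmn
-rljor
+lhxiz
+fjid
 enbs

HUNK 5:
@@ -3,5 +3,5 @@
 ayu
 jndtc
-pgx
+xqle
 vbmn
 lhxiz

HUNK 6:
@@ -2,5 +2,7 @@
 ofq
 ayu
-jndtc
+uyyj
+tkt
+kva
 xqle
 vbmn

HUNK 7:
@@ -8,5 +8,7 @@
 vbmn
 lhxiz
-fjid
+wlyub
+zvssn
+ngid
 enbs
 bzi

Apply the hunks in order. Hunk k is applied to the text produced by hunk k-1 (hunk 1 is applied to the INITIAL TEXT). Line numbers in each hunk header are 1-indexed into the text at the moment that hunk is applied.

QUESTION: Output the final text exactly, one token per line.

Answer: knk
ofq
ayu
uyyj
tkt
kva
xqle
vbmn
lhxiz
wlyub
zvssn
ngid
enbs
bzi

Derivation:
Hunk 1: at line 2 remove [aujt] add [ayu,uzm,ccz] -> 11 lines: knk ofq ayu uzm ccz tmbbh zyjax huui rljor enbs bzi
Hunk 2: at line 5 remove [tmbbh,zyjax,huui] add [hth] -> 9 lines: knk ofq ayu uzm ccz hth rljor enbs bzi
Hunk 3: at line 3 remove [uzm,ccz,hth] add [jndtc,pgx,vbmn] -> 9 lines: knk ofq ayu jndtc pgx vbmn rljor enbs bzi
Hunk 4: at line 6 remove [rljor] add [lhxiz,fjid] -> 10 lines: knk ofq ayu jndtc pgx vbmn lhxiz fjid enbs bzi
Hunk 5: at line 3 remove [pgx] add [xqle] -> 10 lines: knk ofq ayu jndtc xqle vbmn lhxiz fjid enbs bzi
Hunk 6: at line 2 remove [jndtc] add [uyyj,tkt,kva] -> 12 lines: knk ofq ayu uyyj tkt kva xqle vbmn lhxiz fjid enbs bzi
Hunk 7: at line 8 remove [fjid] add [wlyub,zvssn,ngid] -> 14 lines: knk ofq ayu uyyj tkt kva xqle vbmn lhxiz wlyub zvssn ngid enbs bzi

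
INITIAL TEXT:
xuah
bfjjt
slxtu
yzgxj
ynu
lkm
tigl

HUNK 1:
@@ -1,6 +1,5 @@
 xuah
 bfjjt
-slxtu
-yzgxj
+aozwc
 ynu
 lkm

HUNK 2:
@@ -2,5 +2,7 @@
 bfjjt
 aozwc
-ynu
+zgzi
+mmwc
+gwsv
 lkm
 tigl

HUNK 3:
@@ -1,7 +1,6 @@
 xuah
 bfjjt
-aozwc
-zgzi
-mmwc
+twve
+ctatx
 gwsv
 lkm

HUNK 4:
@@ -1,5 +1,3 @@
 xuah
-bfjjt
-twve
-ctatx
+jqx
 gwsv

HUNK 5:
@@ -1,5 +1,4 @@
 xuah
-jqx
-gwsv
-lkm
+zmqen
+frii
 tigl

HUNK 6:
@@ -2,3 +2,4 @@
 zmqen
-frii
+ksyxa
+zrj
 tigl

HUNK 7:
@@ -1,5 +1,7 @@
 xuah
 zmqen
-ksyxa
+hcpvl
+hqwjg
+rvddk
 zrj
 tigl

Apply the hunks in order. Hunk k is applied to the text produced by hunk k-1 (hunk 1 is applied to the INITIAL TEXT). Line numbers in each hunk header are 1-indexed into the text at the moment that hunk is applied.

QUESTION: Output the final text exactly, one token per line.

Hunk 1: at line 1 remove [slxtu,yzgxj] add [aozwc] -> 6 lines: xuah bfjjt aozwc ynu lkm tigl
Hunk 2: at line 2 remove [ynu] add [zgzi,mmwc,gwsv] -> 8 lines: xuah bfjjt aozwc zgzi mmwc gwsv lkm tigl
Hunk 3: at line 1 remove [aozwc,zgzi,mmwc] add [twve,ctatx] -> 7 lines: xuah bfjjt twve ctatx gwsv lkm tigl
Hunk 4: at line 1 remove [bfjjt,twve,ctatx] add [jqx] -> 5 lines: xuah jqx gwsv lkm tigl
Hunk 5: at line 1 remove [jqx,gwsv,lkm] add [zmqen,frii] -> 4 lines: xuah zmqen frii tigl
Hunk 6: at line 2 remove [frii] add [ksyxa,zrj] -> 5 lines: xuah zmqen ksyxa zrj tigl
Hunk 7: at line 1 remove [ksyxa] add [hcpvl,hqwjg,rvddk] -> 7 lines: xuah zmqen hcpvl hqwjg rvddk zrj tigl

Answer: xuah
zmqen
hcpvl
hqwjg
rvddk
zrj
tigl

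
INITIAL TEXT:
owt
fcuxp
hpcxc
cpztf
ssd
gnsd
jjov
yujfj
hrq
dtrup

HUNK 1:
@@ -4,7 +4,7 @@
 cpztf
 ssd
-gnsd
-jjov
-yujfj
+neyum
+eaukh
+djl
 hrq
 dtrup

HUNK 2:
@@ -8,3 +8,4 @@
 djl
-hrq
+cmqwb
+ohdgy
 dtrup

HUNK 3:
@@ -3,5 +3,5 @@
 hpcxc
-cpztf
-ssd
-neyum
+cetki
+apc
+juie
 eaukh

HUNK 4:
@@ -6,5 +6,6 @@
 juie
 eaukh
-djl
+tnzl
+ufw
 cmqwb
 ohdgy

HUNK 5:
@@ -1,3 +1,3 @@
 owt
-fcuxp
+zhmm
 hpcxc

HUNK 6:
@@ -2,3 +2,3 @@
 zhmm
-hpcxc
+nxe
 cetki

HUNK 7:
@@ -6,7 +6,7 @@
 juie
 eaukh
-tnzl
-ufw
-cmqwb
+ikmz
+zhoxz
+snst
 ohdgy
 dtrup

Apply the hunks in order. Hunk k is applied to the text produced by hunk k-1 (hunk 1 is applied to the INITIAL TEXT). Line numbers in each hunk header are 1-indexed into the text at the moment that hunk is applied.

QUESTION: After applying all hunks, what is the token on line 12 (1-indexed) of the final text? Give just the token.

Hunk 1: at line 4 remove [gnsd,jjov,yujfj] add [neyum,eaukh,djl] -> 10 lines: owt fcuxp hpcxc cpztf ssd neyum eaukh djl hrq dtrup
Hunk 2: at line 8 remove [hrq] add [cmqwb,ohdgy] -> 11 lines: owt fcuxp hpcxc cpztf ssd neyum eaukh djl cmqwb ohdgy dtrup
Hunk 3: at line 3 remove [cpztf,ssd,neyum] add [cetki,apc,juie] -> 11 lines: owt fcuxp hpcxc cetki apc juie eaukh djl cmqwb ohdgy dtrup
Hunk 4: at line 6 remove [djl] add [tnzl,ufw] -> 12 lines: owt fcuxp hpcxc cetki apc juie eaukh tnzl ufw cmqwb ohdgy dtrup
Hunk 5: at line 1 remove [fcuxp] add [zhmm] -> 12 lines: owt zhmm hpcxc cetki apc juie eaukh tnzl ufw cmqwb ohdgy dtrup
Hunk 6: at line 2 remove [hpcxc] add [nxe] -> 12 lines: owt zhmm nxe cetki apc juie eaukh tnzl ufw cmqwb ohdgy dtrup
Hunk 7: at line 6 remove [tnzl,ufw,cmqwb] add [ikmz,zhoxz,snst] -> 12 lines: owt zhmm nxe cetki apc juie eaukh ikmz zhoxz snst ohdgy dtrup
Final line 12: dtrup

Answer: dtrup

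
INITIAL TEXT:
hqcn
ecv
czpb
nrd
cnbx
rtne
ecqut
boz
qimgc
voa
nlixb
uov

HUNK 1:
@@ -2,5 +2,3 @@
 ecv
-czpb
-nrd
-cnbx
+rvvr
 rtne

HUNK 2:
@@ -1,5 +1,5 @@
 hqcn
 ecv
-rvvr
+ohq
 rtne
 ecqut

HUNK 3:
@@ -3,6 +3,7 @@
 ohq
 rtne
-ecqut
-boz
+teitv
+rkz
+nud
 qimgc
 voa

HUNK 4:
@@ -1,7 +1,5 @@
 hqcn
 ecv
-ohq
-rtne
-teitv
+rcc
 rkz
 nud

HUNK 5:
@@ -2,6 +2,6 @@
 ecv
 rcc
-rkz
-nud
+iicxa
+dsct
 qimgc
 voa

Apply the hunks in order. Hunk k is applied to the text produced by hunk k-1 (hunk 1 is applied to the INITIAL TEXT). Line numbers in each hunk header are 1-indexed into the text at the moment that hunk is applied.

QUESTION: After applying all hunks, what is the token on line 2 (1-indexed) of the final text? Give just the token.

Answer: ecv

Derivation:
Hunk 1: at line 2 remove [czpb,nrd,cnbx] add [rvvr] -> 10 lines: hqcn ecv rvvr rtne ecqut boz qimgc voa nlixb uov
Hunk 2: at line 1 remove [rvvr] add [ohq] -> 10 lines: hqcn ecv ohq rtne ecqut boz qimgc voa nlixb uov
Hunk 3: at line 3 remove [ecqut,boz] add [teitv,rkz,nud] -> 11 lines: hqcn ecv ohq rtne teitv rkz nud qimgc voa nlixb uov
Hunk 4: at line 1 remove [ohq,rtne,teitv] add [rcc] -> 9 lines: hqcn ecv rcc rkz nud qimgc voa nlixb uov
Hunk 5: at line 2 remove [rkz,nud] add [iicxa,dsct] -> 9 lines: hqcn ecv rcc iicxa dsct qimgc voa nlixb uov
Final line 2: ecv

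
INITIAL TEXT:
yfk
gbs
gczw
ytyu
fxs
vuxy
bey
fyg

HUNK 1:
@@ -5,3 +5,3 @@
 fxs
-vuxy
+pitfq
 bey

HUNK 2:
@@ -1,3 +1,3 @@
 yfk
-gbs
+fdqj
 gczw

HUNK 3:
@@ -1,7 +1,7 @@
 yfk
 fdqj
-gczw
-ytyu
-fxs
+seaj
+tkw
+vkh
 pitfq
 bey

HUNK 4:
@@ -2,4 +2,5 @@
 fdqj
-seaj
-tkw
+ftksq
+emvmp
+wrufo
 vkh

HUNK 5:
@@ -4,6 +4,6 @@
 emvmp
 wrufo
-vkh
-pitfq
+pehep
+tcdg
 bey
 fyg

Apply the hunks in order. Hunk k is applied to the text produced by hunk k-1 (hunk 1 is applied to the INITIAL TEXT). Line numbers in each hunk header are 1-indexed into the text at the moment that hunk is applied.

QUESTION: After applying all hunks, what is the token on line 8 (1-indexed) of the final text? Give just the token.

Answer: bey

Derivation:
Hunk 1: at line 5 remove [vuxy] add [pitfq] -> 8 lines: yfk gbs gczw ytyu fxs pitfq bey fyg
Hunk 2: at line 1 remove [gbs] add [fdqj] -> 8 lines: yfk fdqj gczw ytyu fxs pitfq bey fyg
Hunk 3: at line 1 remove [gczw,ytyu,fxs] add [seaj,tkw,vkh] -> 8 lines: yfk fdqj seaj tkw vkh pitfq bey fyg
Hunk 4: at line 2 remove [seaj,tkw] add [ftksq,emvmp,wrufo] -> 9 lines: yfk fdqj ftksq emvmp wrufo vkh pitfq bey fyg
Hunk 5: at line 4 remove [vkh,pitfq] add [pehep,tcdg] -> 9 lines: yfk fdqj ftksq emvmp wrufo pehep tcdg bey fyg
Final line 8: bey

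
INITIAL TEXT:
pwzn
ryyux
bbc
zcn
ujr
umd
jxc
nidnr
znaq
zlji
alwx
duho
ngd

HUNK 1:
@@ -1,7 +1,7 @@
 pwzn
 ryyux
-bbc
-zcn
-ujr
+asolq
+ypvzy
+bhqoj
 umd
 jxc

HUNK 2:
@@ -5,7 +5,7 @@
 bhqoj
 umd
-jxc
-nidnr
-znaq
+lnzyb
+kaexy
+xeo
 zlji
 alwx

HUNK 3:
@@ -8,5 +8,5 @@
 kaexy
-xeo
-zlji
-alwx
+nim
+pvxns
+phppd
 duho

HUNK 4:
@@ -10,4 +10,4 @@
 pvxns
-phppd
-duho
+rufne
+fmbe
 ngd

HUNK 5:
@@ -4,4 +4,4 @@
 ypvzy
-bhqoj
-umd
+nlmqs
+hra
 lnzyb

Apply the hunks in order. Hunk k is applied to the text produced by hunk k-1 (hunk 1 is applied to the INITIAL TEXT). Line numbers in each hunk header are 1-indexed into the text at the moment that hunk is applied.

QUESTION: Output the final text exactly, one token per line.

Hunk 1: at line 1 remove [bbc,zcn,ujr] add [asolq,ypvzy,bhqoj] -> 13 lines: pwzn ryyux asolq ypvzy bhqoj umd jxc nidnr znaq zlji alwx duho ngd
Hunk 2: at line 5 remove [jxc,nidnr,znaq] add [lnzyb,kaexy,xeo] -> 13 lines: pwzn ryyux asolq ypvzy bhqoj umd lnzyb kaexy xeo zlji alwx duho ngd
Hunk 3: at line 8 remove [xeo,zlji,alwx] add [nim,pvxns,phppd] -> 13 lines: pwzn ryyux asolq ypvzy bhqoj umd lnzyb kaexy nim pvxns phppd duho ngd
Hunk 4: at line 10 remove [phppd,duho] add [rufne,fmbe] -> 13 lines: pwzn ryyux asolq ypvzy bhqoj umd lnzyb kaexy nim pvxns rufne fmbe ngd
Hunk 5: at line 4 remove [bhqoj,umd] add [nlmqs,hra] -> 13 lines: pwzn ryyux asolq ypvzy nlmqs hra lnzyb kaexy nim pvxns rufne fmbe ngd

Answer: pwzn
ryyux
asolq
ypvzy
nlmqs
hra
lnzyb
kaexy
nim
pvxns
rufne
fmbe
ngd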